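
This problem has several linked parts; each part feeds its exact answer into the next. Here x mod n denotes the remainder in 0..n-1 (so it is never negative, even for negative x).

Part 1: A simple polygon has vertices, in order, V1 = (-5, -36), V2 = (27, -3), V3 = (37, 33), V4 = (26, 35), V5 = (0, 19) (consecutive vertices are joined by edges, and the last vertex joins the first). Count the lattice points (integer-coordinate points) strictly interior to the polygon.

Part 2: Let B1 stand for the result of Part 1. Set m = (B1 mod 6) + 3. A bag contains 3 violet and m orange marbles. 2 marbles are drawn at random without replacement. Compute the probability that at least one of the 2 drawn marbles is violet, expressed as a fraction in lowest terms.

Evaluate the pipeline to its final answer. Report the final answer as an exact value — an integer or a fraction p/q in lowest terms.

Part 1: cross terms: (-5*-3 - 27*-36)=987, (27*33 - 37*-3)=1002, (37*35 - 26*33)=437, (26*19 - 0*35)=494, (0*-36 - -5*19)=95; twice the area = |3015| = 3015; area = 3015/2; boundary points = 1 + 2 + 1 + 2 + 5 = 11; strictly interior points = area - boundary/2 + 1 = 1503; answer 1503
Part 2: B1 = 1503; m = 6; total draws C(9,2) = 36; complement C(6,2) = 15; favorable 36 - 15 = 21; P = 7/12; answer 7/12

7/12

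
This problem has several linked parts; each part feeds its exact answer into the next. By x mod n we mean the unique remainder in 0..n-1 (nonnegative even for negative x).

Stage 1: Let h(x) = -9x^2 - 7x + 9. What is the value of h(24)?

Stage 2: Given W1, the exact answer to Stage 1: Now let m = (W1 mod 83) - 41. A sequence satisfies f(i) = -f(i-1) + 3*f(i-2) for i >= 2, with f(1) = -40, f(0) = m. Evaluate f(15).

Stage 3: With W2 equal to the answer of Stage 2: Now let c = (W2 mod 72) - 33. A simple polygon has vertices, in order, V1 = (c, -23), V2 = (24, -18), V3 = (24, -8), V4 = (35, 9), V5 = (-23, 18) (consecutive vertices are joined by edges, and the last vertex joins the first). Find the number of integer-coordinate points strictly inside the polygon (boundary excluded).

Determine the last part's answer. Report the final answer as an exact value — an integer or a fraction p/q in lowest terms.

1501

Stage 1: -9*(24)^2 - 7*(24)^1 + 9 = (-5184) + (-168) + (9) = -5343; answer -5343
Stage 2: W1 = -5343; m = 11; f(2) = -1*(-40) + 3*(11) = 73; iterating: f(2)=73, f(3)=-193, f(4)=412, f(5)=-991, f(6)=2227, f(7)=-5200, f(8)=11881, f(9)=-27481, f(10)=63124, f(11)=-145567, f(12)=334939, f(13)=-771640, f(14)=1776457, f(15)=-4091377; answer -4091377
Stage 3: W2 = -4091377; c = -10; cross terms: (-10*-18 - 24*-23)=732, (24*-8 - 24*-18)=240, (24*9 - 35*-8)=496, (35*18 - -23*9)=837, (-23*-23 - -10*18)=709; twice the area = |3014| = 3014; area = 1507; boundary points = 1 + 10 + 1 + 1 + 1 = 14; strictly interior points = area - boundary/2 + 1 = 1501; answer 1501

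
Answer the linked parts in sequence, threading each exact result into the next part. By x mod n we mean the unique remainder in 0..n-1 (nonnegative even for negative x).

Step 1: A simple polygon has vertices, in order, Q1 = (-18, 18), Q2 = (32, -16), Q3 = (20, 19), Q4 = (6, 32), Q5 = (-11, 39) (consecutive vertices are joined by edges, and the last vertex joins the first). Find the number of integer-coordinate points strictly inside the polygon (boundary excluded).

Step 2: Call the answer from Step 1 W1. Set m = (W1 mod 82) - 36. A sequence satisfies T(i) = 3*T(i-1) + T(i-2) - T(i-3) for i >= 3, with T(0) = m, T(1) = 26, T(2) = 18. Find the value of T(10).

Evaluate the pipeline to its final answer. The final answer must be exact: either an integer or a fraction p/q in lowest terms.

187310

Step 1: cross terms: (-18*-16 - 32*18)=-288, (32*19 - 20*-16)=928, (20*32 - 6*19)=526, (6*39 - -11*32)=586, (-11*18 - -18*39)=504; twice the area = |2256| = 2256; area = 1128; boundary points = 2 + 1 + 1 + 1 + 7 = 12; strictly interior points = area - boundary/2 + 1 = 1123; answer 1123
Step 2: W1 = 1123; m = 21; T(3) = 3*(18) + 1*(26) - 1*(21) = 59; iterating: T(3)=59, T(4)=169, T(5)=548, T(6)=1754, T(7)=5641, T(8)=18129, T(9)=58274, T(10)=187310; answer 187310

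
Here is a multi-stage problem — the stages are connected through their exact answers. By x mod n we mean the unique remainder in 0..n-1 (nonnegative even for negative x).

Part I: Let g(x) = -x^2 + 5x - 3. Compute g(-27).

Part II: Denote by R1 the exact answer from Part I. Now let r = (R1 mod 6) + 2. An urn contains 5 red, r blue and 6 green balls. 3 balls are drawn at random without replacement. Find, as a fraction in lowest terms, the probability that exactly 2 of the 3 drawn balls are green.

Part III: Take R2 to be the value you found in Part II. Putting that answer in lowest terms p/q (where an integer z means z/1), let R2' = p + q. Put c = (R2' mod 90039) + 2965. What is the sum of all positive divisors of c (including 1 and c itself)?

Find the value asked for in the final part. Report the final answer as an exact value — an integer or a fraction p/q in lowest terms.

8064

Part I: -1*(-27)^2 + 5*(-27)^1 - 3 = (-729) + (-135) + (-3) = -867; answer -867
Part II: R1 = -867; r = 5; total draws C(16,3) = 560; favorable C(6,2)*C(10,1) = 150; P = 15/56; answer 15/56
Part III: R2 = 15/56; threaded value p + q = 71; c = 3036; 3036 = 2^2 * 3 * 11 * 23; sigma = (1 + 2 + 4) * (1 + 3) * (1 + 11) * (1 + 23) = 7 * 4 * 12 * 24 = 8064; answer 8064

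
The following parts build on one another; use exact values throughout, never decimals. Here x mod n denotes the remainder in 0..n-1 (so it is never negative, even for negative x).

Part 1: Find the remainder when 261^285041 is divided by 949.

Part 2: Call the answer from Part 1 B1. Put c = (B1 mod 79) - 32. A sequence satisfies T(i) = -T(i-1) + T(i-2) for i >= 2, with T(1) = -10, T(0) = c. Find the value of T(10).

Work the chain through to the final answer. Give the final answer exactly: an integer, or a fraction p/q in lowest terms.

Part 1: squarings mod 949: 261^1=261, 261^2=742, 261^4=144, 261^8=807, 261^16=235, 261^32=183, 261^64=274, 261^128=105, 261^256=586, 261^512=807, 261^1024=235, 261^2048=183, 261^4096=274, 261^8192=105, 261^16384=586, 261^32768=807, 261^65536=235, 261^131072=183, 261^262144=274; 261^285041 = 261^1 * 261^16 * 261^32 * 261^64 * 261^256 * 261^2048 * 261^4096 * 261^16384 * 261^262144 = 339 (mod 949); answer 339
Part 2: B1 = 339; c = -9; T(2) = -1*(-10) + 1*(-9) = 1; iterating: T(2)=1, T(3)=-11, T(4)=12, T(5)=-23, T(6)=35, T(7)=-58, T(8)=93, T(9)=-151, T(10)=244; answer 244

244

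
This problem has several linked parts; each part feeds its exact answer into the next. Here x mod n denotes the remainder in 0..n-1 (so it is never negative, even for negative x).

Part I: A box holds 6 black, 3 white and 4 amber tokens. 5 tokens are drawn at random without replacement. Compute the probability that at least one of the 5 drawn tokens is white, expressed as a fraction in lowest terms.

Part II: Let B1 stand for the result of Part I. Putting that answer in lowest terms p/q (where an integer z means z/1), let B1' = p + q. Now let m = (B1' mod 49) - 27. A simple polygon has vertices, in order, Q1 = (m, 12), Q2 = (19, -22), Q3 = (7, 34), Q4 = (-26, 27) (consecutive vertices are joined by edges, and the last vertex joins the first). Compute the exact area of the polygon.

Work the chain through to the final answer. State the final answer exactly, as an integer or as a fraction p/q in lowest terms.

2019/2

Part I: total draws C(13,5) = 1287; complement C(10,5) = 252; favorable 1287 - 252 = 1035; P = 115/143; answer 115/143
Part II: B1 = 115/143; threaded value p + q = 258; m = -14; cross terms: (-14*-22 - 19*12)=80, (19*34 - 7*-22)=800, (7*27 - -26*34)=1073, (-26*12 - -14*27)=66; twice the area = |2019| = 2019; area = 2019/2; answer 2019/2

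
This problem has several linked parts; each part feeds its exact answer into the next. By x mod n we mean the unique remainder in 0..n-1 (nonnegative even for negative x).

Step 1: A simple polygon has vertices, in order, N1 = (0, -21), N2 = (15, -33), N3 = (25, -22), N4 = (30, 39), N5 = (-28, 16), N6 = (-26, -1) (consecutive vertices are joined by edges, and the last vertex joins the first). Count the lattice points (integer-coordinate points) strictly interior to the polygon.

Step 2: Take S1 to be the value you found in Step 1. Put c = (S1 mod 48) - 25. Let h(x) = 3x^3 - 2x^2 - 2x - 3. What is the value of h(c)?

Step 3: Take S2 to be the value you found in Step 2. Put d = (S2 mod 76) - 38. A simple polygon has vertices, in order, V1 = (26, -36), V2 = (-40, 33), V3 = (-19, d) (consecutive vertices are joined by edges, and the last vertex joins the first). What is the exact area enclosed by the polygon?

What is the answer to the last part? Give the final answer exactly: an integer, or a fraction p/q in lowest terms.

Step 1: cross terms: (0*-33 - 15*-21)=315, (15*-22 - 25*-33)=495, (25*39 - 30*-22)=1635, (30*16 - -28*39)=1572, (-28*-1 - -26*16)=444, (-26*-21 - 0*-1)=546; twice the area = |5007| = 5007; area = 5007/2; boundary points = 3 + 1 + 1 + 1 + 1 + 2 = 9; strictly interior points = area - boundary/2 + 1 = 2500; answer 2500
Step 2: S1 = 2500; c = -21; 3*(-21)^3 - 2*(-21)^2 - 2*(-21)^1 - 3 = (-27783) + (-882) + (42) + (-3) = -28626; answer -28626
Step 3: S2 = -28626; d = -12; cross terms: (26*33 - -40*-36)=-582, (-40*-12 - -19*33)=1107, (-19*-36 - 26*-12)=996; twice the area = |1521| = 1521; area = 1521/2; answer 1521/2

1521/2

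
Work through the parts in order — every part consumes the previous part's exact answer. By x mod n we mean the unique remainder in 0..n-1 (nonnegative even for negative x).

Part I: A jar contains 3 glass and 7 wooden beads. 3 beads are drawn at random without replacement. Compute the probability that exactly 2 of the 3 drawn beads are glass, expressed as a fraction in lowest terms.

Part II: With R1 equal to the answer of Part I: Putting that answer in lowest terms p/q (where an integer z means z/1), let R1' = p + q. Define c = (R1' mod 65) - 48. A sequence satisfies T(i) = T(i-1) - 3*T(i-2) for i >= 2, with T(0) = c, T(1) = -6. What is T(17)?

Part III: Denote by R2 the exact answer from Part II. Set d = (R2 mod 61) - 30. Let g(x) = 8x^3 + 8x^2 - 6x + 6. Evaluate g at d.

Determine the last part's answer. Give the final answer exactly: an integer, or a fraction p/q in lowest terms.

-3530

Part I: total draws C(10,3) = 120; favorable C(3,2)*C(7,1) = 21; P = 7/40; answer 7/40
Part II: R1 = 7/40; threaded value p + q = 47; c = -1; T(2) = 1*(-6) - 3*(-1) = -3; iterating: T(2)=-3, T(3)=15, T(4)=24, T(5)=-21, T(6)=-93, T(7)=-30, T(8)=249, T(9)=339, T(10)=-408, T(11)=-1425, T(12)=-201, T(13)=4074, T(14)=4677, T(15)=-7545, T(16)=-21576, T(17)=1059; answer 1059
Part III: R2 = 1059; d = -8; 8*(-8)^3 + 8*(-8)^2 - 6*(-8)^1 + 6 = (-4096) + (512) + (48) + (6) = -3530; answer -3530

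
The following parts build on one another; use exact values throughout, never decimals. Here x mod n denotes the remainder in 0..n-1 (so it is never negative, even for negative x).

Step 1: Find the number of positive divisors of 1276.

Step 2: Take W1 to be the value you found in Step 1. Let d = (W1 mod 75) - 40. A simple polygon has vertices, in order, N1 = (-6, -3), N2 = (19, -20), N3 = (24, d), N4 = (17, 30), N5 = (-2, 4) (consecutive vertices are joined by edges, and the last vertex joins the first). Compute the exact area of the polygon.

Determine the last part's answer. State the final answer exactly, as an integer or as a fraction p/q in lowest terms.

Step 1: 1276 = 2^2 * 11 * 29; number of divisors = (2+1) * (1+1) * (1+1) = 12; answer 12
Step 2: W1 = 12; d = -28; cross terms: (-6*-20 - 19*-3)=177, (19*-28 - 24*-20)=-52, (24*30 - 17*-28)=1196, (17*4 - -2*30)=128, (-2*-3 - -6*4)=30; twice the area = |1479| = 1479; area = 1479/2; answer 1479/2

1479/2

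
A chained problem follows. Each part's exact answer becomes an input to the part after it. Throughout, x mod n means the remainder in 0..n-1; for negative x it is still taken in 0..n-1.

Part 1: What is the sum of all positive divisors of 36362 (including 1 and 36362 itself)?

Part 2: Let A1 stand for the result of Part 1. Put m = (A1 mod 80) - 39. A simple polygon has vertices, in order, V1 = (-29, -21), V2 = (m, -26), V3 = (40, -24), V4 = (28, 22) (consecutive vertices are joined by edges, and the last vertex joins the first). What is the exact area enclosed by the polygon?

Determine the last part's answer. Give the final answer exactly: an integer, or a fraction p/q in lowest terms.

3315/2

Part 1: 36362 = 2 * 18181; sigma = (1 + 2) * (1 + 18181) = 3 * 18182 = 54546; answer 54546
Part 2: A1 = 54546; m = 27; cross terms: (-29*-26 - 27*-21)=1321, (27*-24 - 40*-26)=392, (40*22 - 28*-24)=1552, (28*-21 - -29*22)=50; twice the area = |3315| = 3315; area = 3315/2; answer 3315/2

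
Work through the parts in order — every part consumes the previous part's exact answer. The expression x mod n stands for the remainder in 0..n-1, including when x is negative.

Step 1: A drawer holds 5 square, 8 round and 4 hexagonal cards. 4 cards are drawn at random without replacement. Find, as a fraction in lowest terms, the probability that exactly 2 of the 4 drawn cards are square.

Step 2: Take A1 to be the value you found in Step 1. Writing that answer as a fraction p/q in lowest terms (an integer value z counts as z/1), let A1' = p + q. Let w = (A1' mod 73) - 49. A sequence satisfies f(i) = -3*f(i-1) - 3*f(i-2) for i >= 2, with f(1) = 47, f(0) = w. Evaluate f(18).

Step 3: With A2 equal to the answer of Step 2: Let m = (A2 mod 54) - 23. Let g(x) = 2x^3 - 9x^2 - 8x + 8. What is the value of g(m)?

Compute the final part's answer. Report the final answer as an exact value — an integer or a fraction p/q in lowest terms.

-40

Step 1: total draws C(17,4) = 2380; favorable C(5,2)*C(12,2) = 660; P = 33/119; answer 33/119
Step 2: A1 = 33/119; threaded value p + q = 152; w = -43; f(2) = -3*(47) - 3*(-43) = -12; iterating: f(2)=-12, f(3)=-105, f(4)=351, f(5)=-738, f(6)=1161, f(7)=-1269, f(8)=324, f(9)=2835, f(10)=-9477, f(11)=19926, f(12)=-31347, f(13)=34263, f(14)=-8748, f(15)=-76545, f(16)=255879, f(17)=-538002, f(18)=846369; answer 846369
Step 3: A2 = 846369; m = 4; 2*(4)^3 - 9*(4)^2 - 8*(4)^1 + 8 = (128) + (-144) + (-32) + (8) = -40; answer -40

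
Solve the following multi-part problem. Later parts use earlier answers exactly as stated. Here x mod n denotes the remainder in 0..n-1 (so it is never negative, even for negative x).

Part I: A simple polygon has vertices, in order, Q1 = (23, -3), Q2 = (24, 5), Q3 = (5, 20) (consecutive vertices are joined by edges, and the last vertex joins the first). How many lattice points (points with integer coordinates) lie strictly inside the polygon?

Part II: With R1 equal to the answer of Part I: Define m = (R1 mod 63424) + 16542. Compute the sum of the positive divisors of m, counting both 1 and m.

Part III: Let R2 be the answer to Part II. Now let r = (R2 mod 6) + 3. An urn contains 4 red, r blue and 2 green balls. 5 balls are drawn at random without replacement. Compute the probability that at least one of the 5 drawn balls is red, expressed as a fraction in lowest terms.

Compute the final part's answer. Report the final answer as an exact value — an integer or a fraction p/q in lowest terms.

Part I: cross terms: (23*5 - 24*-3)=187, (24*20 - 5*5)=455, (5*-3 - 23*20)=-475; twice the area = |167| = 167; area = 167/2; boundary points = 1 + 1 + 1 = 3; strictly interior points = area - boundary/2 + 1 = 83; answer 83
Part II: R1 = 83; m = 16625; 16625 = 5^3 * 7 * 19; sigma = (1 + 5 + 25 + 125) * (1 + 7) * (1 + 19) = 156 * 8 * 20 = 24960; answer 24960
Part III: R2 = 24960; r = 3; total draws C(9,5) = 126; complement C(5,5) = 1; favorable 126 - 1 = 125; P = 125/126; answer 125/126

125/126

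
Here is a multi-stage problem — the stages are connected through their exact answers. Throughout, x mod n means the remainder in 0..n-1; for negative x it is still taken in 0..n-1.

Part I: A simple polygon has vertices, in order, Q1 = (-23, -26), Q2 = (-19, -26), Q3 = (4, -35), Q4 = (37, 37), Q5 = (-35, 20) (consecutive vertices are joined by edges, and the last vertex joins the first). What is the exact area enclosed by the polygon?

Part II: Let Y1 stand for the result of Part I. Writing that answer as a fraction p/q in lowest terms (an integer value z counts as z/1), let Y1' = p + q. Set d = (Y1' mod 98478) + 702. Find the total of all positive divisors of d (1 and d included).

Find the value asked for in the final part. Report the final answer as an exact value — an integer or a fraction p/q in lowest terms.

7998

Part I: cross terms: (-23*-26 - -19*-26)=104, (-19*-35 - 4*-26)=769, (4*37 - 37*-35)=1443, (37*20 - -35*37)=2035, (-35*-26 - -23*20)=1370; twice the area = |5721| = 5721; area = 5721/2; answer 5721/2
Part II: Y1 = 5721/2; threaded value p + q = 5723; d = 6425; 6425 = 5^2 * 257; sigma = (1 + 5 + 25) * (1 + 257) = 31 * 258 = 7998; answer 7998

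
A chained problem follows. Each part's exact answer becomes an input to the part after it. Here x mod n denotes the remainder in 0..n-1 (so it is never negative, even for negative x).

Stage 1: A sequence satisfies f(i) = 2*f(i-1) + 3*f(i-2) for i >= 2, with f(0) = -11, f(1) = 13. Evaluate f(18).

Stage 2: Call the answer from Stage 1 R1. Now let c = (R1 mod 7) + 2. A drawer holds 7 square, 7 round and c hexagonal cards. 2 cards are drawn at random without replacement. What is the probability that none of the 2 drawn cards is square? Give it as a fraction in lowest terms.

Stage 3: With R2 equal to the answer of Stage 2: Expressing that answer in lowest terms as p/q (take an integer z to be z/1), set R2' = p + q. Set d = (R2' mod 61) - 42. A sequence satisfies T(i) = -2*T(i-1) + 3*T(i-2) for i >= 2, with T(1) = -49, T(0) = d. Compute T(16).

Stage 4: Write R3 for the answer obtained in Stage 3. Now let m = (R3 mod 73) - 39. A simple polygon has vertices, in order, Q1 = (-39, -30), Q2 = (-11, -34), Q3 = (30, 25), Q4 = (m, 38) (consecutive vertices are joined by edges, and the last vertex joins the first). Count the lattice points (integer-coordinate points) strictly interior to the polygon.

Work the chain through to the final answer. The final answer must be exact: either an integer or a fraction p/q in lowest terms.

Stage 1: f(2) = 2*(13) + 3*(-11) = -7; iterating: f(2)=-7, f(3)=25, f(4)=29, f(5)=133, f(6)=353, f(7)=1105, f(8)=3269, f(9)=9853, f(10)=29513, f(11)=88585, f(12)=265709, f(13)=797173, f(14)=2391473, f(15)=7174465, f(16)=21523349, f(17)=64570093, f(18)=193710233; answer 193710233
Stage 2: R1 = 193710233; c = 5; total draws C(19,2) = 171; favorable C(12,2) = 66; P = 22/57; answer 22/57
Stage 3: R2 = 22/57; threaded value p + q = 79; d = -24; T(2) = -2*(-49) + 3*(-24) = 26; iterating: T(2)=26, T(3)=-199, T(4)=476, T(5)=-1549, T(6)=4526, T(7)=-13699, T(8)=40976, T(9)=-123049, T(10)=369026, T(11)=-1107199, T(12)=3321476, T(13)=-9964549, T(14)=29893526, T(15)=-89680699, T(16)=269041976; answer 269041976
Stage 4: R3 = 269041976; m = -1; cross terms: (-39*-34 - -11*-30)=996, (-11*25 - 30*-34)=745, (30*38 - -1*25)=1165, (-1*-30 - -39*38)=1512; twice the area = |4418| = 4418; area = 2209; boundary points = 4 + 1 + 1 + 2 = 8; strictly interior points = area - boundary/2 + 1 = 2206; answer 2206

2206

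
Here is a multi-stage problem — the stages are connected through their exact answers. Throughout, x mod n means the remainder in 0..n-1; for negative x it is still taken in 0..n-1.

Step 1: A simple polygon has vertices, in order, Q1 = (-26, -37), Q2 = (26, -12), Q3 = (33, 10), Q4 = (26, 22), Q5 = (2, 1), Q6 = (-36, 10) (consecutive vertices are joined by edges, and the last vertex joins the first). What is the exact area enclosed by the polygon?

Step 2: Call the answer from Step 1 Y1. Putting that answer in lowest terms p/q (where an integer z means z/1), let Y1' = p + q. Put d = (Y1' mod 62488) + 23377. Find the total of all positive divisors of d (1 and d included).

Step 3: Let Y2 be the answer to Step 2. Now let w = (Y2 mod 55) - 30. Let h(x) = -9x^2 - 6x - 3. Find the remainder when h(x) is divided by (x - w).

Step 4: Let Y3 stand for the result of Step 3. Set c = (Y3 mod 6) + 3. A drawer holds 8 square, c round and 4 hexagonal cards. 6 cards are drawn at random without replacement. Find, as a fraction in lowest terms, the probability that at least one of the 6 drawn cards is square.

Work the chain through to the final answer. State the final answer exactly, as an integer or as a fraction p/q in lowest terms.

Step 1: cross terms: (-26*-12 - 26*-37)=1274, (26*10 - 33*-12)=656, (33*22 - 26*10)=466, (26*1 - 2*22)=-18, (2*10 - -36*1)=56, (-36*-37 - -26*10)=1592; twice the area = |4026| = 4026; area = 2013; answer 2013
Step 2: Y1 = 2013; threaded value p + q = 2014; d = 25391; 25391 is prime, so its only divisors are 1 and 25391; sigma = 1 + 25391 = 25392; answer 25392
Step 3: Y2 = 25392; w = 7; remainder = value at the root: -9*(7)^2 - 6*(7)^1 - 3 = (-441) + (-42) + (-3) = -486; answer -486
Step 4: Y3 = -486; c = 3; total draws C(15,6) = 5005; complement C(7,6) = 7; favorable 5005 - 7 = 4998; P = 714/715; answer 714/715

714/715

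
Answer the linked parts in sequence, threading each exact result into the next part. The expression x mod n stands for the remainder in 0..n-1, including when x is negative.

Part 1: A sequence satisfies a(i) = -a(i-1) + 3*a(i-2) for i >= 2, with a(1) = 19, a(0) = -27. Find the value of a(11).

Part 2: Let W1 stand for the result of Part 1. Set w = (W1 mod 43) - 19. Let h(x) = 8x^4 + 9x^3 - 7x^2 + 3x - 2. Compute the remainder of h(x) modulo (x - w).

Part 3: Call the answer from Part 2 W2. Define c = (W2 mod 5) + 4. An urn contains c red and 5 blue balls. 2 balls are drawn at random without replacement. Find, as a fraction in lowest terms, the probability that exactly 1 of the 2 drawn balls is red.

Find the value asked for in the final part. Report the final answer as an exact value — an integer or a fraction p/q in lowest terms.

5/9

Part 1: a(2) = -1*(19) + 3*(-27) = -100; iterating: a(2)=-100, a(3)=157, a(4)=-457, a(5)=928, a(6)=-2299, a(7)=5083, a(8)=-11980, a(9)=27229, a(10)=-63169, a(11)=144856; answer 144856
Part 2: W1 = 144856; w = 13; remainder = value at the root: 8*(13)^4 + 9*(13)^3 - 7*(13)^2 + 3*(13)^1 - 2 = (228488) + (19773) + (-1183) + (39) + (-2) = 247115; answer 247115
Part 3: W2 = 247115; c = 4; total draws C(9,2) = 36; favorable C(4,1)*C(5,1) = 20; P = 5/9; answer 5/9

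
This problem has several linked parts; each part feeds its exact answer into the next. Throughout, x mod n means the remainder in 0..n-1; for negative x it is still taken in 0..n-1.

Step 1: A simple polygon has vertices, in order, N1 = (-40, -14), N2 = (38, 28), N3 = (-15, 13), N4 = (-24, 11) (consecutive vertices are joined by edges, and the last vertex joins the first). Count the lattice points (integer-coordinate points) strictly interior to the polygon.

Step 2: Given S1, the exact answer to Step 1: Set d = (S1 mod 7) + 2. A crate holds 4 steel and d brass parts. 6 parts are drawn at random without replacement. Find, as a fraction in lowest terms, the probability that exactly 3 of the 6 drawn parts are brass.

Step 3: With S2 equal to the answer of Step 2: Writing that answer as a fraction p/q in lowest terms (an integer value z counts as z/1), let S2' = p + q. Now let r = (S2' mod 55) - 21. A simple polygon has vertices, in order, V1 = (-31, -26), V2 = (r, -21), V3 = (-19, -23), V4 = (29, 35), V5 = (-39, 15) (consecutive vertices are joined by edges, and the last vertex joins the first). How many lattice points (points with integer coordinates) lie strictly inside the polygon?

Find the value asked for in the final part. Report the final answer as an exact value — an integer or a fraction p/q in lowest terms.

Step 1: cross terms: (-40*28 - 38*-14)=-588, (38*13 - -15*28)=914, (-15*11 - -24*13)=147, (-24*-14 - -40*11)=776; twice the area = |1249| = 1249; area = 1249/2; boundary points = 6 + 1 + 1 + 1 = 9; strictly interior points = area - boundary/2 + 1 = 621; answer 621
Step 2: S1 = 621; d = 7; total draws C(11,6) = 462; favorable C(7,3)*C(4,3) = 140; P = 10/33; answer 10/33
Step 3: S2 = 10/33; threaded value p + q = 43; r = 22; cross terms: (-31*-21 - 22*-26)=1223, (22*-23 - -19*-21)=-905, (-19*35 - 29*-23)=2, (29*15 - -39*35)=1800, (-39*-26 - -31*15)=1479; twice the area = |3599| = 3599; area = 3599/2; boundary points = 1 + 1 + 2 + 4 + 1 = 9; strictly interior points = area - boundary/2 + 1 = 1796; answer 1796

1796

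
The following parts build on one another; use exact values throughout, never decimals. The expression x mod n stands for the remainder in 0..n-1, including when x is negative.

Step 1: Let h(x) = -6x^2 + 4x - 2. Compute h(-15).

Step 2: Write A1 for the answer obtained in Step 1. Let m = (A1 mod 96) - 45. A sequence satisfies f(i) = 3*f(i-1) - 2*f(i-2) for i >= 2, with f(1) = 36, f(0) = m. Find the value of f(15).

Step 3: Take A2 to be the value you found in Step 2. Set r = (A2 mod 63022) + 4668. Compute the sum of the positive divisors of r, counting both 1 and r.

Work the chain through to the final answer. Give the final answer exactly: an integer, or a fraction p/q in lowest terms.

Step 1: -6*(-15)^2 + 4*(-15)^1 - 2 = (-1350) + (-60) + (-2) = -1412; answer -1412
Step 2: A1 = -1412; m = -17; f(2) = 3*(36) - 2*(-17) = 142; iterating: f(2)=142, f(3)=354, f(4)=778, f(5)=1626, f(6)=3322, f(7)=6714, f(8)=13498, f(9)=27066, f(10)=54202, f(11)=108474, f(12)=217018, f(13)=434106, f(14)=868282, f(15)=1736634; answer 1736634
Step 3: A2 = 1736634; r = 39708; 39708 = 2^2 * 3^2 * 1103; sigma = (1 + 2 + 4) * (1 + 3 + 9) * (1 + 1103) = 7 * 13 * 1104 = 100464; answer 100464

100464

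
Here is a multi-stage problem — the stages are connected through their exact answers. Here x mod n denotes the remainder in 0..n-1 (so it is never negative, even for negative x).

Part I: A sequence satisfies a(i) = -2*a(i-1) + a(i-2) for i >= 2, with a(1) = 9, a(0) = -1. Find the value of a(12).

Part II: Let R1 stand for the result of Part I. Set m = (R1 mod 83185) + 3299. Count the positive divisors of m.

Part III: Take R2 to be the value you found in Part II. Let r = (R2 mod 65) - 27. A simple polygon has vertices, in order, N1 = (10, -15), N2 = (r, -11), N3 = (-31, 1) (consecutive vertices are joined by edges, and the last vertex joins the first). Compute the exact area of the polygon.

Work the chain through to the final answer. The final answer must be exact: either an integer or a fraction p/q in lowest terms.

118

Part I: a(2) = -2*(9) + 1*(-1) = -19; iterating: a(2)=-19, a(3)=47, a(4)=-113, a(5)=273, a(6)=-659, a(7)=1591, a(8)=-3841, a(9)=9273, a(10)=-22387, a(11)=54047, a(12)=-130481; answer -130481
Part II: R1 = -130481; m = 39188; 39188 = 2^2 * 97 * 101; number of divisors = (2+1) * (1+1) * (1+1) = 12; answer 12
Part III: R2 = 12; r = -15; cross terms: (10*-11 - -15*-15)=-335, (-15*1 - -31*-11)=-356, (-31*-15 - 10*1)=455; twice the area = |-236| = 236; area = 118; answer 118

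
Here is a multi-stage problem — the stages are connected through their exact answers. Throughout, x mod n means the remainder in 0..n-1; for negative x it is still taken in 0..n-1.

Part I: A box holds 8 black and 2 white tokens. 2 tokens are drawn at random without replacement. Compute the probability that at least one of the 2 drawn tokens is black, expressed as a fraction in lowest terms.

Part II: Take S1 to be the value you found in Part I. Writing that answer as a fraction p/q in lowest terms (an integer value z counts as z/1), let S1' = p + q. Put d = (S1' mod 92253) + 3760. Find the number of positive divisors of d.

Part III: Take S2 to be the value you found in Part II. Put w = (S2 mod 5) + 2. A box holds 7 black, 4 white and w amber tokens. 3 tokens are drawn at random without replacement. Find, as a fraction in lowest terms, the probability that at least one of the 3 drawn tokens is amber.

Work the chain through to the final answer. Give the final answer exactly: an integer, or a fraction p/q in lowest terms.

Part I: total draws C(10,2) = 45; complement C(2,2) = 1; favorable 45 - 1 = 44; P = 44/45; answer 44/45
Part II: S1 = 44/45; threaded value p + q = 89; d = 3849; 3849 = 3 * 1283; number of divisors = (1+1) * (1+1) = 4; answer 4
Part III: S2 = 4; w = 6; total draws C(17,3) = 680; complement C(11,3) = 165; favorable 680 - 165 = 515; P = 103/136; answer 103/136

103/136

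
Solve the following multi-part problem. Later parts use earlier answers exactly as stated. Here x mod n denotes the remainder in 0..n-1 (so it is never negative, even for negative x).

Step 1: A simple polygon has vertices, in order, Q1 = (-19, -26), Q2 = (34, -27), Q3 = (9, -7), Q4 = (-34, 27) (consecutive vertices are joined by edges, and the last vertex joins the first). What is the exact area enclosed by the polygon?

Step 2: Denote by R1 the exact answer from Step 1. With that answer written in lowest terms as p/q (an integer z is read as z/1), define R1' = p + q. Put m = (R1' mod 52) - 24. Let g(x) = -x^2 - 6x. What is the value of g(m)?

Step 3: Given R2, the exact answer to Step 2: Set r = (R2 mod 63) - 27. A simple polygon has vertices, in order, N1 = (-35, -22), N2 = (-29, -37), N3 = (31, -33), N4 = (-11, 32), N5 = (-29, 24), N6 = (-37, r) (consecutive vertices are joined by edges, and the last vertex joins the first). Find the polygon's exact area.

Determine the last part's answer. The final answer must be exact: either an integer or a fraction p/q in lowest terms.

Step 1: cross terms: (-19*-27 - 34*-26)=1397, (34*-7 - 9*-27)=5, (9*27 - -34*-7)=5, (-34*-26 - -19*27)=1397; twice the area = |2804| = 2804; area = 1402; answer 1402
Step 2: R1 = 1402; threaded value p + q = 1403; m = 27; -1*(27)^2 - 6*(27)^1 = (-729) + (-162) = -891; answer -891
Step 3: R2 = -891; r = 27; cross terms: (-35*-37 - -29*-22)=657, (-29*-33 - 31*-37)=2104, (31*32 - -11*-33)=629, (-11*24 - -29*32)=664, (-29*27 - -37*24)=105, (-37*-22 - -35*27)=1759; twice the area = |5918| = 5918; area = 2959; answer 2959

2959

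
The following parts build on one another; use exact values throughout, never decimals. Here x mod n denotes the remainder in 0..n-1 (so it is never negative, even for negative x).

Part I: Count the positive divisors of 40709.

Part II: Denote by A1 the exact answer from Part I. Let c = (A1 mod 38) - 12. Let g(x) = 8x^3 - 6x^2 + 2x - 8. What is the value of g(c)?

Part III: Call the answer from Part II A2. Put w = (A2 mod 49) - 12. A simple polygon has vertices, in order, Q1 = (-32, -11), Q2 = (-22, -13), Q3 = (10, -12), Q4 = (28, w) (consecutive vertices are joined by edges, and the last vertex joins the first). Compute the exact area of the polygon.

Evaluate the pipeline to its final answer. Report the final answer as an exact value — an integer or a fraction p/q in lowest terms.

991

Part I: 40709 is prime, so its only divisors are 1 and 40709; count = 2; answer 2
Part II: A1 = 2; c = -10; 8*(-10)^3 - 6*(-10)^2 + 2*(-10)^1 - 8 = (-8000) + (-600) + (-20) + (-8) = -8628; answer -8628
Part III: A2 = -8628; w = 33; cross terms: (-32*-13 - -22*-11)=174, (-22*-12 - 10*-13)=394, (10*33 - 28*-12)=666, (28*-11 - -32*33)=748; twice the area = |1982| = 1982; area = 991; answer 991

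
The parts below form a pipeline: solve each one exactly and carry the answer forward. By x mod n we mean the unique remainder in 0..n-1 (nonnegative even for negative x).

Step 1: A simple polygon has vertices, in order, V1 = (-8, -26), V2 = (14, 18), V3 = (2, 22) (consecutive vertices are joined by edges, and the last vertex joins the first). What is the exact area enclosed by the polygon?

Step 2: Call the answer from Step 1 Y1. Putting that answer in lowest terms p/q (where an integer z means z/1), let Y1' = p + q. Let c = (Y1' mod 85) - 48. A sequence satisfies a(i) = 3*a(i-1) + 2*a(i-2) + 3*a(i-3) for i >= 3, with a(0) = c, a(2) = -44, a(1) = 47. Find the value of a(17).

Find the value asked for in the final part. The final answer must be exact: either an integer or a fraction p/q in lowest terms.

Step 1: cross terms: (-8*18 - 14*-26)=220, (14*22 - 2*18)=272, (2*-26 - -8*22)=124; twice the area = |616| = 616; area = 308; answer 308
Step 2: Y1 = 308; threaded value p + q = 309; c = 6; a(3) = 3*(-44) + 2*(47) + 3*(6) = -20; iterating: a(3)=-20, a(4)=-7, a(5)=-193, a(6)=-653, a(7)=-2366, a(8)=-8983, a(9)=-33640, a(10)=-125984, a(11)=-472181, a(12)=-1769431, a(13)=-6630607, a(14)=-24847226, a(15)=-93111185, a(16)=-348919828, a(17)=-1307523532; answer -1307523532

-1307523532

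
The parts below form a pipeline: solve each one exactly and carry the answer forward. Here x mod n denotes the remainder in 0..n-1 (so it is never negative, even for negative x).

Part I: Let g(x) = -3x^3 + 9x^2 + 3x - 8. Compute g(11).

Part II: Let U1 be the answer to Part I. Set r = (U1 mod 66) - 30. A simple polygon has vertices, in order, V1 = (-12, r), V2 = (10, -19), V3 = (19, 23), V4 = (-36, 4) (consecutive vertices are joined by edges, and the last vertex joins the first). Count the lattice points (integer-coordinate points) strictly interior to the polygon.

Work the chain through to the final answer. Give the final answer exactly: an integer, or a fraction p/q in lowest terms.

Part I: -3*(11)^3 + 9*(11)^2 + 3*(11)^1 - 8 = (-3993) + (1089) + (33) + (-8) = -2879; answer -2879
Part II: U1 = -2879; r = -5; cross terms: (-12*-19 - 10*-5)=278, (10*23 - 19*-19)=591, (19*4 - -36*23)=904, (-36*-5 - -12*4)=228; twice the area = |2001| = 2001; area = 2001/2; boundary points = 2 + 3 + 1 + 3 = 9; strictly interior points = area - boundary/2 + 1 = 997; answer 997

997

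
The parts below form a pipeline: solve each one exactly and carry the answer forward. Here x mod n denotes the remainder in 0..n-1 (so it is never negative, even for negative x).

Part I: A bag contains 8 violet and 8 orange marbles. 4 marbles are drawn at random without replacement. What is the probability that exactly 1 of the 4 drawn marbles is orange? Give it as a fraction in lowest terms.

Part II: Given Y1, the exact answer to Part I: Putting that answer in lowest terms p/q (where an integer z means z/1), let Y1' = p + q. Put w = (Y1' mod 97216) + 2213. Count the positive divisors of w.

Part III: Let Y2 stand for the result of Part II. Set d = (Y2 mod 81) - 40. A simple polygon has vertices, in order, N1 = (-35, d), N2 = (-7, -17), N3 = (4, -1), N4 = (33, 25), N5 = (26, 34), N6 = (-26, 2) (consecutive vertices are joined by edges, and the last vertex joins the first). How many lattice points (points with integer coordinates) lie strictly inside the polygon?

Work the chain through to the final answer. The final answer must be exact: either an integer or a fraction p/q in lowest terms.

1441

Part I: total draws C(16,4) = 1820; favorable C(8,1)*C(8,3) = 448; P = 16/65; answer 16/65
Part II: Y1 = 16/65; threaded value p + q = 81; w = 2294; 2294 = 2 * 31 * 37; number of divisors = (1+1) * (1+1) * (1+1) = 8; answer 8
Part III: Y2 = 8; d = -32; cross terms: (-35*-17 - -7*-32)=371, (-7*-1 - 4*-17)=75, (4*25 - 33*-1)=133, (33*34 - 26*25)=472, (26*2 - -26*34)=936, (-26*-32 - -35*2)=902; twice the area = |2889| = 2889; area = 2889/2; boundary points = 1 + 1 + 1 + 1 + 4 + 1 = 9; strictly interior points = area - boundary/2 + 1 = 1441; answer 1441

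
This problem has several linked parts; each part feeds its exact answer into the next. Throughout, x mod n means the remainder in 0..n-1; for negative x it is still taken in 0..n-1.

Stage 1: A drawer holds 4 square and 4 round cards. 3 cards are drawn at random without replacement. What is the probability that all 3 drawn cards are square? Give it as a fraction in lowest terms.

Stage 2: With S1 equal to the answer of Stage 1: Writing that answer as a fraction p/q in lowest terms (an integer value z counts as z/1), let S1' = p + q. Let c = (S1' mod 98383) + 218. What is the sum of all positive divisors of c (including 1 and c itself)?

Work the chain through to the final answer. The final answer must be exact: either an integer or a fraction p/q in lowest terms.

234

Stage 1: total draws C(8,3) = 56; favorable C(4,3) = 4; P = 1/14; answer 1/14
Stage 2: S1 = 1/14; threaded value p + q = 15; c = 233; 233 is prime, so its only divisors are 1 and 233; sigma = 1 + 233 = 234; answer 234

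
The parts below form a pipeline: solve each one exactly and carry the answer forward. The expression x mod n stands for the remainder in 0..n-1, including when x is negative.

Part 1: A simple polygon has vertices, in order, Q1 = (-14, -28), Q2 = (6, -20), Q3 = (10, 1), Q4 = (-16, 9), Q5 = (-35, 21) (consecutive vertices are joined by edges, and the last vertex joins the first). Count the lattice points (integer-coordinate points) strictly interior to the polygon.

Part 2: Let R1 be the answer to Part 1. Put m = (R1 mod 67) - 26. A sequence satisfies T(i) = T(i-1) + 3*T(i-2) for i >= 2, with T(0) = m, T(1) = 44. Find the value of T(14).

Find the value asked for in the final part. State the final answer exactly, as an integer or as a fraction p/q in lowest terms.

2972888

Part 1: cross terms: (-14*-20 - 6*-28)=448, (6*1 - 10*-20)=206, (10*9 - -16*1)=106, (-16*21 - -35*9)=-21, (-35*-28 - -14*21)=1274; twice the area = |2013| = 2013; area = 2013/2; boundary points = 4 + 1 + 2 + 1 + 7 = 15; strictly interior points = area - boundary/2 + 1 = 1000; answer 1000
Part 2: R1 = 1000; m = 36; T(2) = 1*(44) + 3*(36) = 152; iterating: T(2)=152, T(3)=284, T(4)=740, T(5)=1592, T(6)=3812, T(7)=8588, T(8)=20024, T(9)=45788, T(10)=105860, T(11)=243224, T(12)=560804, T(13)=1290476, T(14)=2972888; answer 2972888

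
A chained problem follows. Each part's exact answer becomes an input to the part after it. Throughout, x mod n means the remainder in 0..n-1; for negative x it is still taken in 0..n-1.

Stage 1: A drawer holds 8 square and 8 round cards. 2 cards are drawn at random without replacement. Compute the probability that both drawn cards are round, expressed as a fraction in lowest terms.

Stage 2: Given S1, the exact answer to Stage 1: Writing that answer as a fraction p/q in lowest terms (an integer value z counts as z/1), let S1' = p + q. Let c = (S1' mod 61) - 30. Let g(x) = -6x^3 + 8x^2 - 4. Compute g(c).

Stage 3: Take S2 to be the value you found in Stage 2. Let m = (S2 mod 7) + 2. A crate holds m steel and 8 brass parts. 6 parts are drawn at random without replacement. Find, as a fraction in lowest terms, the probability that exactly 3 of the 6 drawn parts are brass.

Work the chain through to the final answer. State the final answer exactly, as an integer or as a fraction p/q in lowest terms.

140/429

Stage 1: total draws C(16,2) = 120; favorable C(8,2) = 28; P = 7/30; answer 7/30
Stage 2: S1 = 7/30; threaded value p + q = 37; c = 7; -6*(7)^3 + 8*(7)^2 - 4 = (-2058) + (392) + (-4) = -1670; answer -1670
Stage 3: S2 = -1670; m = 5; total draws C(13,6) = 1716; favorable C(8,3)*C(5,3) = 560; P = 140/429; answer 140/429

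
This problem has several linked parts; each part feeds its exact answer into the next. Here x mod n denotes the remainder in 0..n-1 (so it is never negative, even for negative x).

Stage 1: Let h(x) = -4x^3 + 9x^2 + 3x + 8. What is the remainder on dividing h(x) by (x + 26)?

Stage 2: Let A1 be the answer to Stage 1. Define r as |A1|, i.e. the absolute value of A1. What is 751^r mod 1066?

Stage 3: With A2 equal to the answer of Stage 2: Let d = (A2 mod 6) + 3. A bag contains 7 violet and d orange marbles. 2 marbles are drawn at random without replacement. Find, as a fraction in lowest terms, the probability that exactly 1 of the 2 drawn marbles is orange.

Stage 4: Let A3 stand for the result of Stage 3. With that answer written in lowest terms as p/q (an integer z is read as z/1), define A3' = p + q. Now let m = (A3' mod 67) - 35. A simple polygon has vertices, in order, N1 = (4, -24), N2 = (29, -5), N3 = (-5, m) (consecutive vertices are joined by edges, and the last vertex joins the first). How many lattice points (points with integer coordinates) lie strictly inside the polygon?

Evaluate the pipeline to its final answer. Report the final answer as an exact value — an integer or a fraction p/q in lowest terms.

193

Stage 1: remainder = value at the root: -4*(-26)^3 + 9*(-26)^2 + 3*(-26)^1 + 8 = (70304) + (6084) + (-78) + (8) = 76318; answer 76318
Stage 2: A1 = 76318; r = 76318; squarings mod 1066: 751^1=751, 751^2=87, 751^4=107, 751^8=789, 751^16=1043, 751^32=529, 751^64=549, 751^128=789, 751^256=1043, 751^512=529, 751^1024=549, 751^2048=789, 751^4096=1043, 751^8192=529, 751^16384=549, 751^32768=789, 751^65536=1043; 751^76318 = 751^2 * 751^4 * 751^8 * 751^16 * 751^512 * 751^2048 * 751^8192 * 751^65536 = 1017 (mod 1066); answer 1017
Stage 3: A2 = 1017; d = 6; total draws C(13,2) = 78; favorable C(6,1)*C(7,1) = 42; P = 7/13; answer 7/13
Stage 4: A3 = 7/13; threaded value p + q = 20; m = -15; cross terms: (4*-5 - 29*-24)=676, (29*-15 - -5*-5)=-460, (-5*-24 - 4*-15)=180; twice the area = |396| = 396; area = 198; boundary points = 1 + 2 + 9 = 12; strictly interior points = area - boundary/2 + 1 = 193; answer 193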